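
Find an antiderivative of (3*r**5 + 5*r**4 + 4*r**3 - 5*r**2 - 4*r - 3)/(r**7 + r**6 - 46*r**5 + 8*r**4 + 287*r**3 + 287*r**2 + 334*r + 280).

51*log(r - 5)/52 - 1503*log(r - 4)/1870 - log(r + 1)/60 + 3*log(r + 2)/50 - 1667*log(r + 7)/8250 - 1011*log(r**2 + 1)/110500 + atan(r)/27625 + C

Factor the denominator: (r - 5)*(r - 4)*(r + 1)*(r + 2)*(r + 7)*(r**2 + 1).
Partial-fraction decomposition: -(1011*r - 2)/(55250*(r**2 + 1)) - 1667/(8250*(r + 7)) + 3/(50*(r + 2)) - 1/(60*(r + 1)) - 1503/(1870*(r - 4)) + 51/(52*(r - 5)).
Integrate each term; A/(r−a) gives A·log|r−a|; the (Br+D)/(r²+p²) term gives a log and an atan.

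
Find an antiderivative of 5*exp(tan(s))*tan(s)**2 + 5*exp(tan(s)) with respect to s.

5*exp(tan(s)) + C

Let u = tan(s), so du = (tan(s)**2 + 1) ds.
Rewriting, the integral becomes 5·∫ e^u du = 5·e^u.
Substituting back, u = tan(s).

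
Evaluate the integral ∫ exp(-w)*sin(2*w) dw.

-exp(-w)*sin(2*w)/5 - 2*exp(-w)*cos(2*w)/5 + C

Let I denote the integral. Integrate by parts with u = sin(2*w), dv = exp(-w) dw, so v = -exp(-w): I = -exp(-w)*sin(2*w) + 2·∫ exp(-w)*cos(2*w) dw.
Apply parts again with u = cos(2*w), dv = exp(-w) dw: ∫ exp(-w)*cos(2*w) dw = -exp(-w)*cos(2*w) − 2·I. Substituting back brings back I: I = -exp(-w)*sin(2*w) - 2*exp(-w)*cos(2*w) − 4·I.
Solving for I: (1 + 4)·I equals the remaining terms, so I = (1/5)·(-exp(-w)*sin(2*w) - 2*exp(-w)*cos(2*w)).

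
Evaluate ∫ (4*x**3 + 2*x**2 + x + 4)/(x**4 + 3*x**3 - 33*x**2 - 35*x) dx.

Factor the denominator: x*(x - 5)*(x + 1)*(x + 7).
Partial-fraction decomposition: 1277/(504*(x + 7)) + 1/(36*(x + 1)) + 559/(360*(x - 5)) - 4/(35*x).
Integrate each term: A/(x−a) contributes A·log|x−a|.

-4*log(x)/35 + 559*log(x - 5)/360 + log(x + 1)/36 + 1277*log(x + 7)/504 + C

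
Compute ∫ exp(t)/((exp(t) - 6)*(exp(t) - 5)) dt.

Let u = e^t, du = e^t dt.
The integral becomes ∫ du/((u-5)(u-6)); decompose into partial fractions.

log(exp(t) - 6) - log(exp(t) - 5) + C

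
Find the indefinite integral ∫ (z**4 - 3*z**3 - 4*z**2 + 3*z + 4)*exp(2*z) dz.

(4*z**4 - 20*z**3 + 14*z**2 - 2*z + 17)*exp(2*z)/8 + C

Use integration by parts with u = z**4 - 3*z**3 - 4*z**2 + 3*z + 4, dv = exp(2*z) dz, so v = exp(2*z)/2.
Apply parts 4 times (tabular method): alternate signs, differentiate u down to 0, integrate dv up.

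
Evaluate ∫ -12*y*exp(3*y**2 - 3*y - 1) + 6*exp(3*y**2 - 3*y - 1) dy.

-2*exp(3*y**2 - 3*y - 1) + C

Let u = 3*y**2 - 3*y - 1, so du = (6*y - 3) dy.
Rewriting, the integral becomes -2·∫ e^u du = -2·e^u.
Substituting back, u = 3*y**2 - 3*y - 1.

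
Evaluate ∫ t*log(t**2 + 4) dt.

Let u = t**2 + 4, so du = (2*t) dt.
The integral becomes (1/2)·∫ log(u) du; integrate by parts with u′=log(u), dv′=du.

t**2*log(t**2 + 4)/2 - t**2/2 + 2*log(t**2 + 4) + C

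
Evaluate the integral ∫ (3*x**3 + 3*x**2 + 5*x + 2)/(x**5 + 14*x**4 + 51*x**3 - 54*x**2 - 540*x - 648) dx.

25*log(x - 3)/486 + log(x + 2)/4 - 67*log(x + 3)/54 + 913*log(x + 6)/972 - 142/(27*x + 162) + C

Factor the denominator: (x - 3)*(x + 2)*(x + 3)*(x + 6)**2.
Partial-fraction decomposition: 913/(972*(x + 6)) + 142/(27*(x + 6)**2) - 67/(54*(x + 3)) + 1/(4*(x + 2)) + 25/(486*(x - 3)).
Integrate each term; A/(x−a) gives A·log|x−a|; A/(x−a)² gives −A/(x−a).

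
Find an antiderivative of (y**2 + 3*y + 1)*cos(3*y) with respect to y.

Use integration by parts with u = y**2 + 3*y + 1, dv = cos(3*y) dy, so v = sin(3*y)/3.
Apply parts 2 times (tabular method): alternate signs, differentiate u down to 0, integrate dv up.

y**2*sin(3*y)/3 + y*sin(3*y) + 2*y*cos(3*y)/9 + 7*sin(3*y)/27 + cos(3*y)/3 + C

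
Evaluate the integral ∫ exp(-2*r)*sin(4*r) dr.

-exp(-2*r)*sin(4*r)/10 - exp(-2*r)*cos(4*r)/5 + C

Let I denote the integral. Integrate by parts with u = sin(4*r), dv = exp(-2*r) dr, so v = -exp(-2*r)/2: I = -exp(-2*r)*sin(4*r)/2 + 2·∫ exp(-2*r)*cos(4*r) dr.
Apply parts again with u = cos(4*r), dv = exp(-2*r) dr: ∫ exp(-2*r)*cos(4*r) dr = -exp(-2*r)*cos(4*r)/2 − 2·I. Substituting back brings back I: I = -exp(-2*r)*sin(4*r)/2 - exp(-2*r)*cos(4*r) − 4·I.
Solving for I: (1 + 4)·I equals the remaining terms, so I = (1/5)·(-exp(-2*r)*sin(4*r)/2 - exp(-2*r)*cos(4*r)).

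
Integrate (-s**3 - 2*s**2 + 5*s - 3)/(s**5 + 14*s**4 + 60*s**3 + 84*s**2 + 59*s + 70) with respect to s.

Factor the denominator: (s + 2)*(s + 5)*(s + 7)*(s**2 + 1).
Partial-fraction decomposition: (197*s + 146)/(3250*(s**2 + 1)) + 207/(500*(s + 7)) - 47/(156*(s + 5)) - 13/(75*(s + 2)).
Integrate each term; A/(s−a) gives A·log|s−a|; the (Bs+D)/(s²+p²) term gives a log and an atan.

-13*log(s + 2)/75 - 47*log(s + 5)/156 + 207*log(s + 7)/500 + 197*log(s**2 + 1)/6500 + 73*atan(s)/1625 + C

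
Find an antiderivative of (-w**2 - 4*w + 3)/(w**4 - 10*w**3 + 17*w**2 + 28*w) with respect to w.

Factor the denominator: w*(w - 7)*(w - 4)*(w + 1).
Partial-fraction decomposition: -3/(20*(w + 1)) + 29/(60*(w - 4)) - 37/(84*(w - 7)) + 3/(28*w).
Integrate each term: A/(w−a) contributes A·log|w−a|.

3*log(w)/28 - 37*log(w - 7)/84 + 29*log(w - 4)/60 - 3*log(w + 1)/20 + C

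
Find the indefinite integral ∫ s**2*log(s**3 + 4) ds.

s**3*log(s**3 + 4)/3 - s**3/3 + 4*log(s**3 + 4)/3 + C

Let u = s**3 + 4, so du = (3*s**2) ds.
The integral becomes (1/3)·∫ log(u) du; integrate by parts with u′=log(u), dv′=du.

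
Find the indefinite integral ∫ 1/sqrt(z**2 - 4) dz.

log(z + sqrt(z**2 - 4)) + C

Substitute z = 2·sec(θ), so dz = 2·sec(θ)*tan(θ) dθ and the radical becomes sqrt(z**2 - 4) = 2·tan(θ) by the Pythagorean identity.
Integrate the resulting trig expression in θ, then back-substitute sec(θ) = z/2, tan(θ) = sqrt(z**2 - 4)/2 (absorbing any constant into C).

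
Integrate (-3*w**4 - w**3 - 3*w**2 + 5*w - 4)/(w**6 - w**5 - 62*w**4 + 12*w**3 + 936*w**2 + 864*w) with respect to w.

Factor the denominator: w*(w - 6)**2*(w + 1)*(w + 4)*(w + 6).
Partial-fraction decomposition: 1907/(4320*(w + 6)) - 97/(300*(w + 4)) + 2/(105*(w + 1)) - 6679/(50400*(w - 6)) - 299/(360*(w - 6)**2) - 1/(216*w).
Integrate each term; A/(w−a) gives A·log|w−a|; A/(w−a)² gives −A/(w−a).

-log(w)/216 - 6679*log(w - 6)/50400 + 2*log(w + 1)/105 - 97*log(w + 4)/300 + 1907*log(w + 6)/4320 + 299/(360*w - 2160) + C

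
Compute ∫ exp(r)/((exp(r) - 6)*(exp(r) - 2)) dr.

log(exp(r) - 6)/4 - log(exp(r) - 2)/4 + C

Let u = e^r, du = e^r dr.
The integral becomes ∫ du/((u-6)(u-2)); decompose into partial fractions.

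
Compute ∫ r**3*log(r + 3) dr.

Use integration by parts with u = log(r + 3), dv = r**3 dr.
Then du = 1/(r + 3) dr and v = r**4/4.

r**4*log(r + 3)/4 - r**4/16 + r**3/4 - 9*r**2/8 + 27*r/4 - 81*log(r + 3)/4 + C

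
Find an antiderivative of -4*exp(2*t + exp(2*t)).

Let u = exp(2*t), so du = (2*exp(2*t)) dt.
Rewriting, the integral becomes -2·∫ e^u du = -2·e^u.
Substituting back, u = exp(2*t).

-2*exp(exp(2*t)) + C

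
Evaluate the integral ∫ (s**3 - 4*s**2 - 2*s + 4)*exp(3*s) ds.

Use integration by parts with u = s**3 - 4*s**2 - 2*s + 4, dv = exp(3*s) ds, so v = exp(3*s)/3.
Apply parts 3 times (tabular method): alternate signs, differentiate u down to 0, integrate dv up.

(9*s**3 - 45*s**2 + 12*s + 32)*exp(3*s)/27 + C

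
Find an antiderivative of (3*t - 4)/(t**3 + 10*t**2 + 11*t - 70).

2*log(t - 2)/63 + 19*log(t + 5)/14 - 25*log(t + 7)/18 + C

Factor the denominator: (t - 2)*(t + 5)*(t + 7).
Partial-fraction decomposition: -25/(18*(t + 7)) + 19/(14*(t + 5)) + 2/(63*(t - 2)).
Integrate each term: A/(t−a) contributes A·log|t−a|.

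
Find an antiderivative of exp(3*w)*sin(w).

3*exp(3*w)*sin(w)/10 - exp(3*w)*cos(w)/10 + C

Let I denote the integral. Integrate by parts with u = sin(w), dv = exp(3*w) dw, so v = exp(3*w)/3: I = exp(3*w)*sin(w)/3 − (1/3)·∫ exp(3*w)*cos(w) dw.
Apply parts again with u = cos(w), dv = exp(3*w) dw: ∫ exp(3*w)*cos(w) dw = exp(3*w)*cos(w)/3 + (1/3)·I. Substituting back brings back I: I = exp(3*w)*sin(w)/3 - exp(3*w)*cos(w)/9 − (1/9)·I.
Solving for I: (1 + 1/9)·I equals the remaining terms, so I = (9/10)·(exp(3*w)*sin(w)/3 - exp(3*w)*cos(w)/9).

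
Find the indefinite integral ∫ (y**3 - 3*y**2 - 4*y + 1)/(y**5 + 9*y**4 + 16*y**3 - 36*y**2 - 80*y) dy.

-log(y)/80 - 11*log(y - 2)/336 - 11*log(y + 2)/48 + 95*log(y + 4)/48 - 179*log(y + 5)/105 + C

Factor the denominator: y*(y - 2)*(y + 2)*(y + 4)*(y + 5).
Partial-fraction decomposition: -179/(105*(y + 5)) + 95/(48*(y + 4)) - 11/(48*(y + 2)) - 11/(336*(y - 2)) - 1/(80*y).
Integrate each term: A/(y−a) contributes A·log|y−a|.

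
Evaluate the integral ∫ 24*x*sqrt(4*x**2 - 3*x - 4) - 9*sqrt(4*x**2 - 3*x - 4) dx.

Let u = 4*x**2 - 3*x - 4, so du = (8*x - 3) dx.
Rewriting, the integral becomes 3·∫ √u du = 3·(2/3)u^(3/2).
Substituting back, u = 4*x**2 - 3*x - 4.

2*(4*x**2 - 3*x - 4)**(3/2) + C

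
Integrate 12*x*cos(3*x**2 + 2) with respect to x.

2*sin(3*x**2 + 2) + C

Let u = 3*x**2 + 2, so du = (6*x) dx.
Rewriting, the integral becomes 2·∫ cos(u) du = 2·sin(u).
Substituting back, u = 3*x**2 + 2.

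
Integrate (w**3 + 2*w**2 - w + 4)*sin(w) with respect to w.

-w**3*cos(w) + 3*w**2*sin(w) - 2*w**2*cos(w) + 4*w*sin(w) + 7*w*cos(w) - 7*sin(w) + C

Use integration by parts with u = w**3 + 2*w**2 - w + 4, dv = sin(w) dw, so v = -cos(w).
Apply parts 3 times (tabular method): alternate signs, differentiate u down to 0, integrate dv up.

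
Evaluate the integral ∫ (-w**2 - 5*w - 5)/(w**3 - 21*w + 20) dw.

-41*log(w - 4)/27 + 11*log(w - 1)/18 - 5*log(w + 5)/54 + C

Factor the denominator: (w - 4)*(w - 1)*(w + 5).
Partial-fraction decomposition: -5/(54*(w + 5)) + 11/(18*(w - 1)) - 41/(27*(w - 4)).
Integrate each term: A/(w−a) contributes A·log|w−a|.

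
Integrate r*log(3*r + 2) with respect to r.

Use integration by parts with u = log(3*r + 2), dv = r dr.
Then du = 3/(3*r + 2) dr and v = r**2/2.

r**2*log(3*r + 2)/2 - r**2/4 + r/3 - 2*log(3*r + 2)/9 + C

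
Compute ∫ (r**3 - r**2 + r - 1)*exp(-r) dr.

(-r**3 - 2*r**2 - 5*r - 4)*exp(-r) + C

Use integration by parts with u = r**3 - r**2 + r - 1, dv = exp(-r) dr, so v = -exp(-r).
Apply parts 3 times (tabular method): alternate signs, differentiate u down to 0, integrate dv up.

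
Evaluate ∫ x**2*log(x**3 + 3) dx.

x**3*log(x**3 + 3)/3 - x**3/3 + log(x**3 + 3) + C

Let u = x**3 + 3, so du = (3*x**2) dx.
The integral becomes (1/3)·∫ log(u) du; integrate by parts with u′=log(u), dv′=du.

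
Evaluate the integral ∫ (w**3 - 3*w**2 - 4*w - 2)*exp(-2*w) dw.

Use integration by parts with u = w**3 - 3*w**2 - 4*w - 2, dv = exp(-2*w) dw, so v = -exp(-2*w)/2.
Apply parts 3 times (tabular method): alternate signs, differentiate u down to 0, integrate dv up.

(-4*w**3 + 6*w**2 + 22*w + 19)*exp(-2*w)/8 + C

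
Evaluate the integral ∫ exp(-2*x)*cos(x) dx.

Let I denote the integral. Integrate by parts with u = cos(x), dv = exp(-2*x) dx, so v = -exp(-2*x)/2: I = -exp(-2*x)*cos(x)/2 − (1/2)·∫ exp(-2*x)*sin(x) dx.
Apply parts again with u = sin(x), dv = exp(-2*x) dx: ∫ exp(-2*x)*sin(x) dx = -exp(-2*x)*sin(x)/2 + (1/2)·I. Substituting back brings back I: I = exp(-2*x)*sin(x)/4 - exp(-2*x)*cos(x)/2 − (1/4)·I.
Solving for I: (1 + 1/4)·I equals the remaining terms, so I = (4/5)·(exp(-2*x)*sin(x)/4 - exp(-2*x)*cos(x)/2).

exp(-2*x)*sin(x)/5 - 2*exp(-2*x)*cos(x)/5 + C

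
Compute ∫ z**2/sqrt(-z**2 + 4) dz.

-z*sqrt(-z**2 + 4)/2 + 2*asin(z/2) + C

Substitute z = 2·sin(θ), so dz = 2·cos(θ) dθ and the radical becomes sqrt(-z**2 + 4) = 2·cos(θ) by the Pythagorean identity.
Integrate the resulting trig expression in θ, then back-substitute θ = asin(z/2), sin(θ) = z/2, cos(θ) = sqrt(-z**2 + 4)/2 (absorbing any constant into C).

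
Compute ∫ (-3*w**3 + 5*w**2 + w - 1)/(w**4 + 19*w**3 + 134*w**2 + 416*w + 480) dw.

Factor the denominator: (w + 4)**2*(w + 5)*(w + 6).
Partial-fraction decomposition: -821/(4*(w + 6)) + 494/(w + 5) - 1167/(4*(w + 4)) + 267/(2*(w + 4)**2).
Integrate each term; A/(w−a) gives A·log|w−a|; A/(w−a)² gives −A/(w−a).

-1167*log(w + 4)/4 + 494*log(w + 5) - 821*log(w + 6)/4 - 267/(2*w + 8) + C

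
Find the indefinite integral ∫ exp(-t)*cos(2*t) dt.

Let I denote the integral. Integrate by parts with u = cos(2*t), dv = exp(-t) dt, so v = -exp(-t): I = -exp(-t)*cos(2*t) − 2·∫ exp(-t)*sin(2*t) dt.
Apply parts again with u = sin(2*t), dv = exp(-t) dt: ∫ exp(-t)*sin(2*t) dt = -exp(-t)*sin(2*t) + 2·I. Substituting back brings back I: I = 2*exp(-t)*sin(2*t) - exp(-t)*cos(2*t) − 4·I.
Solving for I: (1 + 4)·I equals the remaining terms, so I = (1/5)·(2*exp(-t)*sin(2*t) - exp(-t)*cos(2*t)).

2*exp(-t)*sin(2*t)/5 - exp(-t)*cos(2*t)/5 + C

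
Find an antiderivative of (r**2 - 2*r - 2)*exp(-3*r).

(-9*r**2 + 12*r + 22)*exp(-3*r)/27 + C

Use integration by parts with u = r**2 - 2*r - 2, dv = exp(-3*r) dr, so v = -exp(-3*r)/3.
Apply parts 2 times (tabular method): alternate signs, differentiate u down to 0, integrate dv up.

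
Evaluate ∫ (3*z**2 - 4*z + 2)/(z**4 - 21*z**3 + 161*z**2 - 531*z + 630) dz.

121*log(z - 7)/8 - 86*log(z - 6)/3 + 57*log(z - 5)/4 - 17*log(z - 3)/24 + C

Factor the denominator: (z - 7)*(z - 6)*(z - 5)*(z - 3).
Partial-fraction decomposition: -17/(24*(z - 3)) + 57/(4*(z - 5)) - 86/(3*(z - 6)) + 121/(8*(z - 7)).
Integrate each term: A/(z−a) contributes A·log|z−a|.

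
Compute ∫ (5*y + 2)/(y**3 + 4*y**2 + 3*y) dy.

2*log(y)/3 + 3*log(y + 1)/2 - 13*log(y + 3)/6 + C

Factor the denominator: y*(y + 1)*(y + 3).
Partial-fraction decomposition: -13/(6*(y + 3)) + 3/(2*(y + 1)) + 2/(3*y).
Integrate each term: A/(y−a) contributes A·log|y−a|.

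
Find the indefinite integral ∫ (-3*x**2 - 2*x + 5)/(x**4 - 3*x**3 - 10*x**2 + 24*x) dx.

Factor the denominator: x*(x - 4)*(x - 2)*(x + 3).
Partial-fraction decomposition: 16/(105*(x + 3)) + 11/(20*(x - 2)) - 51/(56*(x - 4)) + 5/(24*x).
Integrate each term: A/(x−a) contributes A·log|x−a|.

5*log(x)/24 - 51*log(x - 4)/56 + 11*log(x - 2)/20 + 16*log(x + 3)/105 + C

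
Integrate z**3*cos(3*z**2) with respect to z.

z**2*sin(3*z**2)/6 + cos(3*z**2)/18 + C

Let u = z², du = 2z dz; rewrite as (1/2)∫ u^1·cos(3u) du.
Now integrate by parts 1 time.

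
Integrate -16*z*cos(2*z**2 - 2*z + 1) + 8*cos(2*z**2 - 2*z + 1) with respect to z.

-4*sin(2*z**2 - 2*z + 1) + C

Let u = 2*z**2 - 2*z + 1, so du = (4*z - 2) dz.
Rewriting, the integral becomes -4·∫ cos(u) du = -4·sin(u).
Substituting back, u = 2*z**2 - 2*z + 1.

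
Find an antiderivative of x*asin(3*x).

Use integration by parts with u = arcsin(3*x), dv = x dx.
Then du = 3/sqrt(-9*x**2 + 1) dx.

x**2*asin(3*x)/2 + x*sqrt(-9*x**2 + 1)/12 - asin(3*x)/36 + C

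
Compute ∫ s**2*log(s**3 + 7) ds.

Let u = s**3 + 7, so du = (3*s**2) ds.
The integral becomes (1/3)·∫ log(u) du; integrate by parts with u′=log(u), dv′=du.

s**3*log(s**3 + 7)/3 - s**3/3 + 7*log(s**3 + 7)/3 + C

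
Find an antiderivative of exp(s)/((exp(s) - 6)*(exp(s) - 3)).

Let u = e^s, du = e^s ds.
The integral becomes ∫ du/((u-3)(u-6)); decompose into partial fractions.

log(exp(s) - 6)/3 - log(exp(s) - 3)/3 + C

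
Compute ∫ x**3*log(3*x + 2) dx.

Use integration by parts with u = log(3*x + 2), dv = x**3 dx.
Then du = 3/(3*x + 2) dx and v = x**4/4.

x**4*log(3*x + 2)/4 - x**4/16 + x**3/18 - x**2/18 + 2*x/27 - 4*log(3*x + 2)/81 + C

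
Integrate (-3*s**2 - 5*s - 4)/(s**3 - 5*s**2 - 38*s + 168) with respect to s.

Factor the denominator: (s - 7)*(s - 4)*(s + 6).
Partial-fraction decomposition: -41/(65*(s + 6)) + 12/(5*(s - 4)) - 62/(13*(s - 7)).
Integrate each term: A/(s−a) contributes A·log|s−a|.

-62*log(s - 7)/13 + 12*log(s - 4)/5 - 41*log(s + 6)/65 + C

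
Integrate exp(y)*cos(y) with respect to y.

exp(y)*sin(y)/2 + exp(y)*cos(y)/2 + C

Let I denote the integral. Integrate by parts with u = cos(y), dv = exp(y) dy, so v = exp(y): I = exp(y)*cos(y) + ∫ exp(y)*sin(y) dy.
Apply parts again with u = sin(y), dv = exp(y) dy: ∫ exp(y)*sin(y) dy = exp(y)*sin(y) − I. Substituting back brings back I: I = exp(y)*sin(y) + exp(y)*cos(y) − I.
Solving for I: (1 + 1)·I equals the remaining terms, so I = (1/2)·(exp(y)*sin(y) + exp(y)*cos(y)).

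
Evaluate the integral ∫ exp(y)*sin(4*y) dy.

Let I denote the integral. Integrate by parts with u = sin(4*y), dv = exp(y) dy, so v = exp(y): I = exp(y)*sin(4*y) − 4·∫ exp(y)*cos(4*y) dy.
Apply parts again with u = cos(4*y), dv = exp(y) dy: ∫ exp(y)*cos(4*y) dy = exp(y)*cos(4*y) + 4·I. Substituting back brings back I: I = exp(y)*sin(4*y) - 4*exp(y)*cos(4*y) − 16·I.
Solving for I: (1 + 16)·I equals the remaining terms, so I = (1/17)·(exp(y)*sin(4*y) - 4*exp(y)*cos(4*y)).

exp(y)*sin(4*y)/17 - 4*exp(y)*cos(4*y)/17 + C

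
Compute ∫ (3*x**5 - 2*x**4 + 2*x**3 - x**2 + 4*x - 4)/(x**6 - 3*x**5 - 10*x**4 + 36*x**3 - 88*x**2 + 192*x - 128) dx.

Factor the denominator: (x - 4)*(x - 2)*(x - 1)*(x + 4)*(x**2 + 4).
Partial-fraction decomposition: (23*x + 58)/(100*(x**2 + 4)) + 937/(1200*(x + 4)) + 2/(75*(x - 1)) - 5/(6*(x - 2)) + 671/(240*(x - 4)).
Integrate each term; A/(x−a) gives A·log|x−a|; the (Bx+D)/(x²+p²) term gives a log and an atan.

671*log(x - 4)/240 - 5*log(x - 2)/6 + 2*log(x - 1)/75 + 937*log(x + 4)/1200 + 23*log(x**2 + 4)/200 + 29*atan(x/2)/100 + C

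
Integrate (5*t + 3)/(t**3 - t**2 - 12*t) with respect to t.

-log(t)/4 + 23*log(t - 4)/28 - 4*log(t + 3)/7 + C

Factor the denominator: t*(t - 4)*(t + 3).
Partial-fraction decomposition: -4/(7*(t + 3)) + 23/(28*(t - 4)) - 1/(4*t).
Integrate each term: A/(t−a) contributes A·log|t−a|.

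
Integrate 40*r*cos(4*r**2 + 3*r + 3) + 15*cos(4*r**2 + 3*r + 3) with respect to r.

Let u = 4*r**2 + 3*r + 3, so du = (8*r + 3) dr.
Rewriting, the integral becomes 5·∫ cos(u) du = 5·sin(u).
Substituting back, u = 4*r**2 + 3*r + 3.

5*sin(4*r**2 + 3*r + 3) + C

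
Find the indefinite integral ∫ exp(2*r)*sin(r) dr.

2*exp(2*r)*sin(r)/5 - exp(2*r)*cos(r)/5 + C

Let I denote the integral. Integrate by parts with u = sin(r), dv = exp(2*r) dr, so v = exp(2*r)/2: I = exp(2*r)*sin(r)/2 − (1/2)·∫ exp(2*r)*cos(r) dr.
Apply parts again with u = cos(r), dv = exp(2*r) dr: ∫ exp(2*r)*cos(r) dr = exp(2*r)*cos(r)/2 + (1/2)·I. Substituting back brings back I: I = exp(2*r)*sin(r)/2 - exp(2*r)*cos(r)/4 − (1/4)·I.
Solving for I: (1 + 1/4)·I equals the remaining terms, so I = (4/5)·(exp(2*r)*sin(r)/2 - exp(2*r)*cos(r)/4).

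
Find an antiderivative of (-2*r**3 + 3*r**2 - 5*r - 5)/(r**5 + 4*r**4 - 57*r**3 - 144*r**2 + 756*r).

Factor the denominator: r*(r - 6)*(r - 3)*(r + 6)*(r + 7).
Partial-fraction decomposition: 863/(910*(r + 7)) - 565/(648*(r + 6)) + 47/(810*(r - 3)) - 359/(2808*(r - 6)) - 5/(756*r).
Integrate each term: A/(r−a) contributes A·log|r−a|.

-5*log(r)/756 - 359*log(r - 6)/2808 + 47*log(r - 3)/810 - 565*log(r + 6)/648 + 863*log(r + 7)/910 + C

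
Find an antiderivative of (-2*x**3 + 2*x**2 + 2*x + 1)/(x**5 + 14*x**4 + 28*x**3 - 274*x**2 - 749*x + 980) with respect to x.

Factor the denominator: (x - 4)*(x - 1)*(x + 5)*(x + 7)**2.
Partial-fraction decomposition: -20413/(15488*(x + 7)) - 771/(176*(x + 7)**2) + 97/(72*(x + 5)) - 1/(384*(x - 1)) - 29/(1089*(x - 4)).
Integrate each term; A/(x−a) gives A·log|x−a|; A/(x−a)² gives −A/(x−a).

-29*log(x - 4)/1089 - log(x - 1)/384 + 97*log(x + 5)/72 - 20413*log(x + 7)/15488 + 771/(176*x + 1232) + C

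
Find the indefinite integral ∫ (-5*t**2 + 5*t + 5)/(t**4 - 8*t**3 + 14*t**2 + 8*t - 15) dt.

-95*log(t - 5)/48 + 25*log(t - 3)/16 + 5*log(t - 1)/16 + 5*log(t + 1)/48 + C

Factor the denominator: (t - 5)*(t - 3)*(t - 1)*(t + 1).
Partial-fraction decomposition: 5/(48*(t + 1)) + 5/(16*(t - 1)) + 25/(16*(t - 3)) - 95/(48*(t - 5)).
Integrate each term: A/(t−a) contributes A·log|t−a|.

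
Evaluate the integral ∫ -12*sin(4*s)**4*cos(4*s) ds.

-3*sin(4*s)**5/5 + C

Let u = sin(4*s), so du = (4*cos(4*s)) ds.
Rewriting, the integral becomes -3·∫ u^4 du = -3·u^5/5.
Substituting back, u = sin(4*s).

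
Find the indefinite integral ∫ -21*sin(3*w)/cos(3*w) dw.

7*log(cos(3*w)) + C

Let u = cos(3*w), so du = (-3*sin(3*w)) dw.
Rewriting, the integral becomes 7·∫ 1/u du = 7·log(u).
Substituting back, u = cos(3*w).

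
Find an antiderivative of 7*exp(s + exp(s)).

Let u = exp(s), so du = (exp(s)) ds.
Rewriting, the integral becomes 7·∫ e^u du = 7·e^u.
Substituting back, u = exp(s).

7*exp(exp(s)) + C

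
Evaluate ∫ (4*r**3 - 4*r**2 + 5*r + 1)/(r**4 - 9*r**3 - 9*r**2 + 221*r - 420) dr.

101*log(r - 7)/12 - 71*log(r - 4)/9 + 11*log(r - 3)/4 + 13*log(r + 5)/18 + C

Factor the denominator: (r - 7)*(r - 4)*(r - 3)*(r + 5).
Partial-fraction decomposition: 13/(18*(r + 5)) + 11/(4*(r - 3)) - 71/(9*(r - 4)) + 101/(12*(r - 7)).
Integrate each term: A/(r−a) contributes A·log|r−a|.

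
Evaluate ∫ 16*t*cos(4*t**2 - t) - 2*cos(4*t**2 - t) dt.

2*sin(4*t**2 - t) + C

Let u = 4*t**2 - t, so du = (8*t - 1) dt.
Rewriting, the integral becomes 2·∫ cos(u) du = 2·sin(u).
Substituting back, u = 4*t**2 - t.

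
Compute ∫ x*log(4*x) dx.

Use integration by parts with u = log(4*x), dv = x dx.
Then du = 1/x dx and v = x**2/2.

x**2*(log(x) + 2*log(2))/2 - x**2/4 + C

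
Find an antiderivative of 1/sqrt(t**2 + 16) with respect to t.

Substitute t = 4·tan(θ), so dt = 4·sec(θ)^2 dθ and the radical becomes sqrt(t**2 + 16) = 4·sec(θ) by the Pythagorean identity.
Integrate the resulting trig expression in θ, then back-substitute tan(θ) = t/4, sec(θ) = sqrt(t**2 + 16)/4 (absorbing any constant into C).

log(t + sqrt(t**2 + 16)) + C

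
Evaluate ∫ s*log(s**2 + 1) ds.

s**2*log(s**2 + 1)/2 - s**2/2 + log(s**2 + 1)/2 + C

Let u = s**2 + 1, so du = (2*s) ds.
The integral becomes (1/2)·∫ log(u) du; integrate by parts with u′=log(u), dv′=du.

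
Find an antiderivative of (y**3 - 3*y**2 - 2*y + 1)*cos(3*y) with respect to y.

y**3*sin(3*y)/3 - y**2*sin(3*y) + y**2*cos(3*y)/3 - 8*y*sin(3*y)/9 - 2*y*cos(3*y)/3 + 5*sin(3*y)/9 - 8*cos(3*y)/27 + C

Use integration by parts with u = y**3 - 3*y**2 - 2*y + 1, dv = cos(3*y) dy, so v = sin(3*y)/3.
Apply parts 3 times (tabular method): alternate signs, differentiate u down to 0, integrate dv up.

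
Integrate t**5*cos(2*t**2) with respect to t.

t**4*sin(2*t**2)/4 + t**2*cos(2*t**2)/4 - sin(2*t**2)/8 + C

Let u = t², du = 2t dt; rewrite as (1/2)∫ u^2·cos(2u) du.
Now integrate by parts 2 times.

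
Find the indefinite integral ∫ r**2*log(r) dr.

Use integration by parts with u = log(r), dv = r**2 dr.
Then du = 1/r dr and v = r**3/3.

r**3*log(r)/3 - r**3/9 + C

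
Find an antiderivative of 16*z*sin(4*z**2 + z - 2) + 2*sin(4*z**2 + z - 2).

Let u = 4*z**2 + z - 2, so du = (8*z + 1) dz.
Rewriting, the integral becomes 2·∫ sin(u) du = 2·-cos(u).
Substituting back, u = 4*z**2 + z - 2.

-2*cos(4*z**2 + z - 2) + C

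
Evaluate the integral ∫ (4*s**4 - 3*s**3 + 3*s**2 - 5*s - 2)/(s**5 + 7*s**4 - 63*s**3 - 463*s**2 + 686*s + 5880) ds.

965*log(s - 7)/728 - 13*log(s - 4)/45 + 991*log(s + 5)/72 - 2984*log(s + 6)/65 + 983*log(s + 7)/28 + C

Factor the denominator: (s - 7)*(s - 4)*(s + 5)*(s + 6)*(s + 7).
Partial-fraction decomposition: 983/(28*(s + 7)) - 2984/(65*(s + 6)) + 991/(72*(s + 5)) - 13/(45*(s - 4)) + 965/(728*(s - 7)).
Integrate each term: A/(s−a) contributes A·log|s−a|.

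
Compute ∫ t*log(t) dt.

t**2*log(t)/2 - t**2/4 + C

Use integration by parts with u = log(t), dv = t dt.
Then du = 1/t dt and v = t**2/2.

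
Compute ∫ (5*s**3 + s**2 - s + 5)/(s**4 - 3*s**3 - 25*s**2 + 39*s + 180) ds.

325*log(s - 5)/32 - 337*log(s - 4)/49 + 2699*log(s + 3)/1568 + 59/(28*s + 84) + C

Factor the denominator: (s - 5)*(s - 4)*(s + 3)**2.
Partial-fraction decomposition: 2699/(1568*(s + 3)) - 59/(28*(s + 3)**2) - 337/(49*(s - 4)) + 325/(32*(s - 5)).
Integrate each term; A/(s−a) gives A·log|s−a|; A/(s−a)² gives −A/(s−a).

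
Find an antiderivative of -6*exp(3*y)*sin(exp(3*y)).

Let u = exp(3*y), so du = (3*exp(3*y)) dy.
Rewriting, the integral becomes -2·∫ sin(u) du = -2·-cos(u).
Substituting back, u = exp(3*y).

2*cos(exp(3*y)) + C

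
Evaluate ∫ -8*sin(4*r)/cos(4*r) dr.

Let u = cos(4*r), so du = (-4*sin(4*r)) dr.
Rewriting, the integral becomes 2·∫ 1/u du = 2·log(u).
Substituting back, u = cos(4*r).

2*log(cos(4*r)) + C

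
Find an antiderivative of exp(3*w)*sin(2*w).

Let I denote the integral. Integrate by parts with u = sin(2*w), dv = exp(3*w) dw, so v = exp(3*w)/3: I = exp(3*w)*sin(2*w)/3 − (2/3)·∫ exp(3*w)*cos(2*w) dw.
Apply parts again with u = cos(2*w), dv = exp(3*w) dw: ∫ exp(3*w)*cos(2*w) dw = exp(3*w)*cos(2*w)/3 + (2/3)·I. Substituting back brings back I: I = exp(3*w)*sin(2*w)/3 - 2*exp(3*w)*cos(2*w)/9 − (4/9)·I.
Solving for I: (1 + 4/9)·I equals the remaining terms, so I = (9/13)·(exp(3*w)*sin(2*w)/3 - 2*exp(3*w)*cos(2*w)/9).

3*exp(3*w)*sin(2*w)/13 - 2*exp(3*w)*cos(2*w)/13 + C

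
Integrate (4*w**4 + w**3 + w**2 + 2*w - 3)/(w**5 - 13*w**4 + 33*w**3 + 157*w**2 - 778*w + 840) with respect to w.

Factor the denominator: (w - 7)*(w - 5)*(w - 3)*(w - 2)*(w + 4).
Partial-fraction decomposition: 965/(4158*(w + 4)) - 77/(90*(w - 2)) + 363/(56*(w - 3)) - 2657/(108*(w - 5)) + 10007/(440*(w - 7)).
Integrate each term: A/(w−a) contributes A·log|w−a|.

10007*log(w - 7)/440 - 2657*log(w - 5)/108 + 363*log(w - 3)/56 - 77*log(w - 2)/90 + 965*log(w + 4)/4158 + C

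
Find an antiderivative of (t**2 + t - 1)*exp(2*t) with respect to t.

Use integration by parts with u = t**2 + t - 1, dv = exp(2*t) dt, so v = exp(2*t)/2.
Apply parts 2 times (tabular method): alternate signs, differentiate u down to 0, integrate dv up.

(t**2 - 1)*exp(2*t)/2 + C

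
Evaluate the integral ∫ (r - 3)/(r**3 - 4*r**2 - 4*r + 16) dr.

Factor the denominator: (r - 4)*(r - 2)*(r + 2).
Partial-fraction decomposition: -5/(24*(r + 2)) + 1/(8*(r - 2)) + 1/(12*(r - 4)).
Integrate each term: A/(r−a) contributes A·log|r−a|.

log(r - 4)/12 + log(r - 2)/8 - 5*log(r + 2)/24 + C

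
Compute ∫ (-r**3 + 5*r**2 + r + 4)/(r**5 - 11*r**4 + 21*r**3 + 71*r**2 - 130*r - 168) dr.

Factor the denominator: (r - 7)*(r - 4)*(r - 3)*(r + 1)*(r + 2).
Partial-fraction decomposition: 1/(9*(r + 2)) - 9/(160*(r + 1)) + 5/(16*(r - 3)) - 4/(15*(r - 4)) - 29/(288*(r - 7)).
Integrate each term: A/(r−a) contributes A·log|r−a|.

-29*log(r - 7)/288 - 4*log(r - 4)/15 + 5*log(r - 3)/16 - 9*log(r + 1)/160 + log(r + 2)/9 + C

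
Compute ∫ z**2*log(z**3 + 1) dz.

Let u = z**3 + 1, so du = (3*z**2) dz.
The integral becomes (1/3)·∫ log(u) du; integrate by parts with u′=log(u), dv′=du.

z**3*log(z**3 + 1)/3 - z**3/3 + log(z**3 + 1)/3 + C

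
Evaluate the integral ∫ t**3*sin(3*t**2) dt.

Let u = t², du = 2t dt; rewrite as (1/2)∫ u^1·sin(3u) du.
Now integrate by parts 1 time.

-t**2*cos(3*t**2)/6 + sin(3*t**2)/18 + C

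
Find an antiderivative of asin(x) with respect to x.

Use integration by parts with u = arcsin(x), dv = dx.
Then du = 1/sqrt(-x**2 + 1) dx.

x*asin(x) + sqrt(-x**2 + 1) + C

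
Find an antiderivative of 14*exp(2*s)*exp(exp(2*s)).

Let u = exp(2*s), so du = (2*exp(2*s)) ds.
Rewriting, the integral becomes 7·∫ e^u du = 7·e^u.
Substituting back, u = exp(2*s).

7*exp(exp(2*s)) + C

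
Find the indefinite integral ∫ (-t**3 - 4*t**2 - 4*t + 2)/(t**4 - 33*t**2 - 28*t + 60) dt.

Factor the denominator: (t - 6)*(t - 1)*(t + 2)*(t + 5).
Partial-fraction decomposition: -47/(198*(t + 5)) + 1/(36*(t + 2)) + 7/(90*(t - 1)) - 191/(220*(t - 6)).
Integrate each term: A/(t−a) contributes A·log|t−a|.

-191*log(t - 6)/220 + 7*log(t - 1)/90 + log(t + 2)/36 - 47*log(t + 5)/198 + C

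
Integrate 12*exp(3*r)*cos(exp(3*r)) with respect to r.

4*sin(exp(3*r)) + C

Let u = exp(3*r), so du = (3*exp(3*r)) dr.
Rewriting, the integral becomes 4·∫ cos(u) du = 4·sin(u).
Substituting back, u = exp(3*r).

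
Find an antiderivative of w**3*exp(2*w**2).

Let u = w², du = 2w dw; rewrite as (1/2)∫ u^1·exp(2u) du.
Now integrate by parts 1 time.

(2*w**2 - 1)*exp(2*w**2)/8 + C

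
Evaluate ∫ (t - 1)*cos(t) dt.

Use integration by parts with u = t - 1, dv = cos(t) dt, so v = sin(t).
Apply parts 1 times (tabular method): alternate signs, differentiate u down to 0, integrate dv up.

t*sin(t) - sin(t) + cos(t) + C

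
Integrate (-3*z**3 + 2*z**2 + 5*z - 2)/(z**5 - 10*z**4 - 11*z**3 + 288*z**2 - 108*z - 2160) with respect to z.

16591*log(z - 6)/4050 - 151*log(z - 5)/36 - 41*log(z + 3)/324 + 101*log(z + 4)/450 + 274/(45*z - 270) + C

Factor the denominator: (z - 6)**2*(z - 5)*(z + 3)*(z + 4).
Partial-fraction decomposition: 101/(450*(z + 4)) - 41/(324*(z + 3)) - 151/(36*(z - 5)) + 16591/(4050*(z - 6)) - 274/(45*(z - 6)**2).
Integrate each term; A/(z−a) gives A·log|z−a|; A/(z−a)² gives −A/(z−a).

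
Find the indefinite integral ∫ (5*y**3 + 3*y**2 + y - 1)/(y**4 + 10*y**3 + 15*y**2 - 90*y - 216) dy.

Factor the denominator: (y - 3)*(y + 3)*(y + 4)*(y + 6).
Partial-fraction decomposition: 979/(54*(y + 6)) - 277/(14*(y + 4)) + 56/(9*(y + 3)) + 82/(189*(y - 3)).
Integrate each term: A/(y−a) contributes A·log|y−a|.

82*log(y - 3)/189 + 56*log(y + 3)/9 - 277*log(y + 4)/14 + 979*log(y + 6)/54 + C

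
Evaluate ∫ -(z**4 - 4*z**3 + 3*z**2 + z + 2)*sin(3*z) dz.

z**4*cos(3*z)/3 - 4*z**3*sin(3*z)/9 - 4*z**3*cos(3*z)/3 + 4*z**2*sin(3*z)/3 + 5*z**2*cos(3*z)/9 - 10*z*sin(3*z)/27 + 11*z*cos(3*z)/9 - 11*sin(3*z)/27 + 44*cos(3*z)/81 + C

Use integration by parts with u = z**4 - 4*z**3 + 3*z**2 + z + 2, dv = -sin(3*z) dz, so v = cos(3*z)/3.
Apply parts 4 times (tabular method): alternate signs, differentiate u down to 0, integrate dv up.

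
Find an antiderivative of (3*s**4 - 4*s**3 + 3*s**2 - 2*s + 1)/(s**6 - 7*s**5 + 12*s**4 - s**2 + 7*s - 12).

553*log(s - 4)/255 - 157*log(s - 3)/80 + log(s - 1)/24 - 13*log(s + 1)/80 - 29*log(s**2 + 1)/680 + 3*atan(s)/340 + C

Factor the denominator: (s - 4)*(s - 3)*(s - 1)*(s + 1)*(s**2 + 1).
Partial-fraction decomposition: -(29*s - 3)/(340*(s**2 + 1)) - 13/(80*(s + 1)) + 1/(24*(s - 1)) - 157/(80*(s - 3)) + 553/(255*(s - 4)).
Integrate each term; A/(s−a) gives A·log|s−a|; the (Bs+D)/(s²+p²) term gives a log and an atan.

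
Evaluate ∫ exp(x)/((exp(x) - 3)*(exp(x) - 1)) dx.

log(exp(x) - 3)/2 - log(exp(x) - 1)/2 + C

Let u = e^x, du = e^x dx.
The integral becomes ∫ du/((u-1)(u-3)); decompose into partial fractions.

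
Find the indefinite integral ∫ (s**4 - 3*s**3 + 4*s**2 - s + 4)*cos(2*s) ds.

Use integration by parts with u = s**4 - 3*s**3 + 4*s**2 - s + 4, dv = cos(2*s) ds, so v = sin(2*s)/2.
Apply parts 4 times (tabular method): alternate signs, differentiate u down to 0, integrate dv up.

s**4*sin(2*s)/2 - 3*s**3*sin(2*s)/2 + s**3*cos(2*s) + s**2*sin(2*s)/2 - 9*s**2*cos(2*s)/4 + 7*s*sin(2*s)/4 + s*cos(2*s)/2 + 7*sin(2*s)/4 + 7*cos(2*s)/8 + C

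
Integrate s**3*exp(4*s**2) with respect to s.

(4*s**2 - 1)*exp(4*s**2)/32 + C

Let u = s², du = 2s ds; rewrite as (1/2)∫ u^1·exp(4u) du.
Now integrate by parts 1 time.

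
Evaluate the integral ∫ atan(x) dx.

Use integration by parts with u = arctan(x), dv = dx.
Then du = 1/(x**2 + 1) dx.

x*atan(x) - log(x**2 + 1)/2 + C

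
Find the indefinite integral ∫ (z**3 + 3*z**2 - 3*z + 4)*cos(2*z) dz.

Use integration by parts with u = z**3 + 3*z**2 - 3*z + 4, dv = cos(2*z) dz, so v = sin(2*z)/2.
Apply parts 3 times (tabular method): alternate signs, differentiate u down to 0, integrate dv up.

z**3*sin(2*z)/2 + 3*z**2*sin(2*z)/2 + 3*z**2*cos(2*z)/4 - 9*z*sin(2*z)/4 + 3*z*cos(2*z)/2 + 5*sin(2*z)/4 - 9*cos(2*z)/8 + C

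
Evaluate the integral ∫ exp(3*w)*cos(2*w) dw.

Let I denote the integral. Integrate by parts with u = cos(2*w), dv = exp(3*w) dw, so v = exp(3*w)/3: I = exp(3*w)*cos(2*w)/3 + (2/3)·∫ exp(3*w)*sin(2*w) dw.
Apply parts again with u = sin(2*w), dv = exp(3*w) dw: ∫ exp(3*w)*sin(2*w) dw = exp(3*w)*sin(2*w)/3 − (2/3)·I. Substituting back brings back I: I = 2*exp(3*w)*sin(2*w)/9 + exp(3*w)*cos(2*w)/3 − (4/9)·I.
Solving for I: (1 + 4/9)·I equals the remaining terms, so I = (9/13)·(2*exp(3*w)*sin(2*w)/9 + exp(3*w)*cos(2*w)/3).

2*exp(3*w)*sin(2*w)/13 + 3*exp(3*w)*cos(2*w)/13 + C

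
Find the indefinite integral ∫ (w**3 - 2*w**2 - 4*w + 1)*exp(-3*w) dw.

Use integration by parts with u = w**3 - 2*w**2 - 4*w + 1, dv = exp(-3*w) dw, so v = -exp(-3*w)/3.
Apply parts 3 times (tabular method): alternate signs, differentiate u down to 0, integrate dv up.

(-9*w**3 + 9*w**2 + 42*w + 5)*exp(-3*w)/27 + C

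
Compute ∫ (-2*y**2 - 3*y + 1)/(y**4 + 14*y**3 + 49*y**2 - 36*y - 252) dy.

-13*log(y - 2)/360 + 2*log(y + 3)/15 - 53*log(y + 6)/24 + 19*log(y + 7)/9 + C

Factor the denominator: (y - 2)*(y + 3)*(y + 6)*(y + 7).
Partial-fraction decomposition: 19/(9*(y + 7)) - 53/(24*(y + 6)) + 2/(15*(y + 3)) - 13/(360*(y - 2)).
Integrate each term: A/(y−a) contributes A·log|y−a|.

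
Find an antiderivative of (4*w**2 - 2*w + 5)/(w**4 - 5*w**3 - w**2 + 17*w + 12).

61*log(w - 4)/25 - 35*log(w - 3)/16 - 101*log(w + 1)/400 - 11/(20*w + 20) + C

Factor the denominator: (w - 4)*(w - 3)*(w + 1)**2.
Partial-fraction decomposition: -101/(400*(w + 1)) + 11/(20*(w + 1)**2) - 35/(16*(w - 3)) + 61/(25*(w - 4)).
Integrate each term; A/(w−a) gives A·log|w−a|; A/(w−a)² gives −A/(w−a).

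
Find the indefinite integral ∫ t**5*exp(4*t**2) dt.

Let u = t², du = 2t dt; rewrite as (1/2)∫ u^2·exp(4u) du.
Now integrate by parts 2 times.

(8*t**4 - 4*t**2 + 1)*exp(4*t**2)/64 + C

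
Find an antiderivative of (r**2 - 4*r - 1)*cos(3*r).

Use integration by parts with u = r**2 - 4*r - 1, dv = cos(3*r) dr, so v = sin(3*r)/3.
Apply parts 2 times (tabular method): alternate signs, differentiate u down to 0, integrate dv up.

r**2*sin(3*r)/3 - 4*r*sin(3*r)/3 + 2*r*cos(3*r)/9 - 11*sin(3*r)/27 - 4*cos(3*r)/9 + C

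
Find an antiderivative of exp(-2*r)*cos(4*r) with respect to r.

Let I denote the integral. Integrate by parts with u = cos(4*r), dv = exp(-2*r) dr, so v = -exp(-2*r)/2: I = -exp(-2*r)*cos(4*r)/2 − 2·∫ exp(-2*r)*sin(4*r) dr.
Apply parts again with u = sin(4*r), dv = exp(-2*r) dr: ∫ exp(-2*r)*sin(4*r) dr = -exp(-2*r)*sin(4*r)/2 + 2·I. Substituting back brings back I: I = exp(-2*r)*sin(4*r) - exp(-2*r)*cos(4*r)/2 − 4·I.
Solving for I: (1 + 4)·I equals the remaining terms, so I = (1/5)·(exp(-2*r)*sin(4*r) - exp(-2*r)*cos(4*r)/2).

exp(-2*r)*sin(4*r)/5 - exp(-2*r)*cos(4*r)/10 + C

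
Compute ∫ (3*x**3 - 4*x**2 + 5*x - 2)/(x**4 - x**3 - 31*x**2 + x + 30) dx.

Factor the denominator: (x - 6)*(x - 1)*(x + 1)*(x + 5).
Partial-fraction decomposition: 251/(132*(x + 5)) - 1/(4*(x + 1)) - 1/(30*(x - 1)) + 76/(55*(x - 6)).
Integrate each term: A/(x−a) contributes A·log|x−a|.

76*log(x - 6)/55 - log(x - 1)/30 - log(x + 1)/4 + 251*log(x + 5)/132 + C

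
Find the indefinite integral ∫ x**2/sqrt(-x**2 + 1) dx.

-x*sqrt(-x**2 + 1)/2 + asin(x)/2 + C

Substitute x = sin(θ), so dx = cos(θ) dθ and the radical becomes sqrt(-x**2 + 1) = cos(θ) by the Pythagorean identity.
Integrate the resulting trig expression in θ, then back-substitute θ = asin(x), sin(θ) = x, cos(θ) = sqrt(-x**2 + 1) (absorbing any constant into C).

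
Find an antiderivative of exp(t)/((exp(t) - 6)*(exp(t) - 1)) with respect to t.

Let u = e^t, du = e^t dt.
The integral becomes ∫ du/((u-1)(u-6)); decompose into partial fractions.

log(exp(t) - 6)/5 - log(exp(t) - 1)/5 + C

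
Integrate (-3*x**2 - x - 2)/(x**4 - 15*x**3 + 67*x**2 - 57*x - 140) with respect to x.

-13*log(x - 7)/4 + 41*log(x - 5)/6 - 18*log(x - 4)/5 + log(x + 1)/60 + C

Factor the denominator: (x - 7)*(x - 5)*(x - 4)*(x + 1).
Partial-fraction decomposition: 1/(60*(x + 1)) - 18/(5*(x - 4)) + 41/(6*(x - 5)) - 13/(4*(x - 7)).
Integrate each term: A/(x−a) contributes A·log|x−a|.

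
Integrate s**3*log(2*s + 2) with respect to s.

Use integration by parts with u = log(2*s + 2), dv = s**3 ds.
Then du = 2/(2*s + 2) ds and v = s**4/4.

s**4*log(2*s + 2)/4 - s**4/16 + s**3/12 - s**2/8 + s/4 - log(s + 1)/4 + C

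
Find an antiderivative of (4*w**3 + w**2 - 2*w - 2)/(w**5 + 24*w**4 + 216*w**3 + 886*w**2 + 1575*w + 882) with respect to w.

-log(w + 1)/120 + 95*log(w + 3)/96 - 818*log(w + 6)/15 + 5141*log(w + 7)/96 - 437/(8*w + 56) + C

Factor the denominator: (w + 1)*(w + 3)*(w + 6)*(w + 7)**2.
Partial-fraction decomposition: 5141/(96*(w + 7)) + 437/(8*(w + 7)**2) - 818/(15*(w + 6)) + 95/(96*(w + 3)) - 1/(120*(w + 1)).
Integrate each term; A/(w−a) gives A·log|w−a|; A/(w−a)² gives −A/(w−a).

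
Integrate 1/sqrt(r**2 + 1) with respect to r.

Substitute r = tan(θ), so dr = sec(θ)^2 dθ and the radical becomes sqrt(r**2 + 1) = sec(θ) by the Pythagorean identity.
Integrate the resulting trig expression in θ, then back-substitute tan(θ) = r, sec(θ) = sqrt(r**2 + 1) (absorbing any constant into C).

log(r + sqrt(r**2 + 1)) + C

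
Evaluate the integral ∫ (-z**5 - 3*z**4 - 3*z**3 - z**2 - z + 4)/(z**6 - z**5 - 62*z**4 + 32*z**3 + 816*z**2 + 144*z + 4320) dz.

-234439*log(z - 6)/348480 + 1609*log(z + 5)/3509 - 451*log(z + 6)/576 - 13*log(z**2 + 4)/9280 - 69*atan(z/2)/4640 + 1235/(528*z - 3168) + C

Factor the denominator: (z - 6)**2*(z + 5)*(z + 6)*(z**2 + 4).
Partial-fraction decomposition: -(13*z + 138)/(4640*(z**2 + 4)) - 451/(576*(z + 6)) + 1609/(3509*(z + 5)) - 234439/(348480*(z - 6)) - 1235/(528*(z - 6)**2).
Integrate each term; A/(z−a) gives A·log|z−a|; the (Bz+D)/(z²+p²) term gives a log and an atan.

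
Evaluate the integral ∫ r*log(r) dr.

r**2*log(r)/2 - r**2/4 + C

Use integration by parts with u = log(r), dv = r dr.
Then du = 1/r dr and v = r**2/2.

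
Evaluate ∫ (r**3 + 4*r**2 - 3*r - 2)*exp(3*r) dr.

Use integration by parts with u = r**3 + 4*r**2 - 3*r - 2, dv = exp(3*r) dr, so v = exp(3*r)/3.
Apply parts 3 times (tabular method): alternate signs, differentiate u down to 0, integrate dv up.

(3*r**3 + 9*r**2 - 15*r - 1)*exp(3*r)/9 + C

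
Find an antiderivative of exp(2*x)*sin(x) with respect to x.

2*exp(2*x)*sin(x)/5 - exp(2*x)*cos(x)/5 + C

Let I denote the integral. Integrate by parts with u = sin(x), dv = exp(2*x) dx, so v = exp(2*x)/2: I = exp(2*x)*sin(x)/2 − (1/2)·∫ exp(2*x)*cos(x) dx.
Apply parts again with u = cos(x), dv = exp(2*x) dx: ∫ exp(2*x)*cos(x) dx = exp(2*x)*cos(x)/2 + (1/2)·I. Substituting back brings back I: I = exp(2*x)*sin(x)/2 - exp(2*x)*cos(x)/4 − (1/4)·I.
Solving for I: (1 + 1/4)·I equals the remaining terms, so I = (4/5)·(exp(2*x)*sin(x)/2 - exp(2*x)*cos(x)/4).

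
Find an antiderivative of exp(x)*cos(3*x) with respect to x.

3*exp(x)*sin(3*x)/10 + exp(x)*cos(3*x)/10 + C

Let I denote the integral. Integrate by parts with u = cos(3*x), dv = exp(x) dx, so v = exp(x): I = exp(x)*cos(3*x) + 3·∫ exp(x)*sin(3*x) dx.
Apply parts again with u = sin(3*x), dv = exp(x) dx: ∫ exp(x)*sin(3*x) dx = exp(x)*sin(3*x) − 3·I. Substituting back brings back I: I = 3*exp(x)*sin(3*x) + exp(x)*cos(3*x) − 9·I.
Solving for I: (1 + 9)·I equals the remaining terms, so I = (1/10)·(3*exp(x)*sin(3*x) + exp(x)*cos(3*x)).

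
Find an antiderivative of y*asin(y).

y**2*asin(y)/2 + y*sqrt(-y**2 + 1)/4 - asin(y)/4 + C

Use integration by parts with u = arcsin(y), dv = y dy.
Then du = 1/sqrt(-y**2 + 1) dy.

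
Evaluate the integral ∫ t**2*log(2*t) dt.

t**3*(log(t) + log(2))/3 - t**3/9 + C

Use integration by parts with u = log(2*t), dv = t**2 dt.
Then du = 1/t dt and v = t**3/3.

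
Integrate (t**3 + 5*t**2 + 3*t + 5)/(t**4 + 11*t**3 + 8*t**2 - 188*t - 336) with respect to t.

161*log(t - 4)/660 - 11*log(t + 2)/120 - 49*log(t + 6)/40 + 114*log(t + 7)/55 + C

Factor the denominator: (t - 4)*(t + 2)*(t + 6)*(t + 7).
Partial-fraction decomposition: 114/(55*(t + 7)) - 49/(40*(t + 6)) - 11/(120*(t + 2)) + 161/(660*(t - 4)).
Integrate each term: A/(t−a) contributes A·log|t−a|.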